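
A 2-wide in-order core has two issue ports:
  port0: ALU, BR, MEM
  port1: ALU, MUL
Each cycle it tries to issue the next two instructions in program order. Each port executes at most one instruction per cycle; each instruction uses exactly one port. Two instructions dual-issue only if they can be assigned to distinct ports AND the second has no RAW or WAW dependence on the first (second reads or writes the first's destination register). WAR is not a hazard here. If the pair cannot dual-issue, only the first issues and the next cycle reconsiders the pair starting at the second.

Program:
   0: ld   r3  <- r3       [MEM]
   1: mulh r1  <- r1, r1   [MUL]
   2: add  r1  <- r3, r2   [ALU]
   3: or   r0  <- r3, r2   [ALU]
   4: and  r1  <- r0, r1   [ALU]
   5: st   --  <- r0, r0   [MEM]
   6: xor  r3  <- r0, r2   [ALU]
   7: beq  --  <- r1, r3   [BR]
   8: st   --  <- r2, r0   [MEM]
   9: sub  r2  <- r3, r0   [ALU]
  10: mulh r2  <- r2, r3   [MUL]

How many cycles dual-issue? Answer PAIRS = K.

PAIRS = 4

c0: i0/i1 ld.MEM/mulh.MUL  2-wide
c1: i2/i3 add.ALU/or.ALU  2-wide
c2: i4/i5 and.ALU/st.MEM  2-wide
c3: i6 xor.ALU  RAW r3
c4: i7 beq.BR  no-port BR/MEM
c5: i8/i9 st.MEM/sub.ALU  2-wide
c6: i10 mulh.MUL  tail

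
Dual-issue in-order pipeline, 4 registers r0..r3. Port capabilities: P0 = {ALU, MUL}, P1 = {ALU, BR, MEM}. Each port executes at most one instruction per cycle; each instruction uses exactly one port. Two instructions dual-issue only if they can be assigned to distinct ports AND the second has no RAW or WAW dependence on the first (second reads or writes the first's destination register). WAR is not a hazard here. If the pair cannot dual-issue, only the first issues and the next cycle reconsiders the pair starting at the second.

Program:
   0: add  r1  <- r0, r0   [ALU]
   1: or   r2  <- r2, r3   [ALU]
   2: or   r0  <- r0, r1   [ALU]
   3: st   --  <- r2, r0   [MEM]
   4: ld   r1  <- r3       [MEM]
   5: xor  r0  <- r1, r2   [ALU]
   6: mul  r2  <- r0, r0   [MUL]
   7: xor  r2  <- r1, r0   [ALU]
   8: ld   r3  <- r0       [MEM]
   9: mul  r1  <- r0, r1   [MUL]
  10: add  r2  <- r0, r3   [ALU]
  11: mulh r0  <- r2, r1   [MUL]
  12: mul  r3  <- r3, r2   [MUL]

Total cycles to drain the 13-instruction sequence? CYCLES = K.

0. add/or @i0+i1  | pair
1. or @i2  | RAW r0
2. st @i3  | no-port MEM/MEM
3. ld @i4  | RAW r1
4. xor @i5  | RAW r0
5. mul @i6  | WAW r2
6. xor/ld @i7+i8  | pair
7. mul/add @i9+i10  | pair
8. mulh @i11  | no-port MUL/MUL
9. mul @i12  | tail

CYCLES = 10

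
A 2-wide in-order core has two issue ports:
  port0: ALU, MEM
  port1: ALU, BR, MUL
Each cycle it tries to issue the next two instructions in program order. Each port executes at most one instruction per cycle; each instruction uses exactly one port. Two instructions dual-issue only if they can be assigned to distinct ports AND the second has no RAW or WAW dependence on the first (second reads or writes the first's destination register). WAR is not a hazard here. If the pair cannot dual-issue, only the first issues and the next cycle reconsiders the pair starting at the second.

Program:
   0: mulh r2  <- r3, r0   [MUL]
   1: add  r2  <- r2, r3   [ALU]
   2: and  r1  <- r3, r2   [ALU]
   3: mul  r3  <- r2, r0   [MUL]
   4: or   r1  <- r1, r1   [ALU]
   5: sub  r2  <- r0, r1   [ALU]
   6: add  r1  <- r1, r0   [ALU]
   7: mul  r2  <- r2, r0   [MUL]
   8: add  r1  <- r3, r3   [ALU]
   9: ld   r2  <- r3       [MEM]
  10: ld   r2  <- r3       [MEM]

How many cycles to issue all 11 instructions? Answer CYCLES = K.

CYCLES = 8

[0] i0  mulh  -- RAW+WAW r2
[1] i1  add  -- RAW r2
[2] i2+i3  and;mul  -- dual
[3] i4  or  -- RAW r1
[4] i5+i6  sub;add  -- dual
[5] i7+i8  mul;add  -- dual
[6] i9  ld  -- no-port MEM/MEM
[7] i10  ld  -- tail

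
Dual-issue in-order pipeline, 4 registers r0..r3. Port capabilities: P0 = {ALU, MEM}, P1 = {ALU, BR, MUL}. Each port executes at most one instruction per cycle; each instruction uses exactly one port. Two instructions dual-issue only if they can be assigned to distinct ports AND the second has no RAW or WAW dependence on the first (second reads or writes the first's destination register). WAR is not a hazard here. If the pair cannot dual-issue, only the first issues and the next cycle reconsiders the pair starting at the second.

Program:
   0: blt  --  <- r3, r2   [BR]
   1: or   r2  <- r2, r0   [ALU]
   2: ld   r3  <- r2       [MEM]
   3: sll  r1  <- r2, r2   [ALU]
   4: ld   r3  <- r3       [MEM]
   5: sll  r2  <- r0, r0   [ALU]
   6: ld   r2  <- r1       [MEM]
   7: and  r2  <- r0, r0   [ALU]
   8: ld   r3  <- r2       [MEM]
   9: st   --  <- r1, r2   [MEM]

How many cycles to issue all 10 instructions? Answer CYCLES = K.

CYCLES = 7

  cy0 -> i0/i1 (blt;or) pair
  cy1 -> i2/i3 (ld;sll) pair
  cy2 -> i4/i5 (ld;sll) pair
  cy3 -> i6 (ld) WAW r2
  cy4 -> i7 (and) RAW r2
  cy5 -> i8 (ld) no-port MEM/MEM
  cy6 -> i9 (st) tail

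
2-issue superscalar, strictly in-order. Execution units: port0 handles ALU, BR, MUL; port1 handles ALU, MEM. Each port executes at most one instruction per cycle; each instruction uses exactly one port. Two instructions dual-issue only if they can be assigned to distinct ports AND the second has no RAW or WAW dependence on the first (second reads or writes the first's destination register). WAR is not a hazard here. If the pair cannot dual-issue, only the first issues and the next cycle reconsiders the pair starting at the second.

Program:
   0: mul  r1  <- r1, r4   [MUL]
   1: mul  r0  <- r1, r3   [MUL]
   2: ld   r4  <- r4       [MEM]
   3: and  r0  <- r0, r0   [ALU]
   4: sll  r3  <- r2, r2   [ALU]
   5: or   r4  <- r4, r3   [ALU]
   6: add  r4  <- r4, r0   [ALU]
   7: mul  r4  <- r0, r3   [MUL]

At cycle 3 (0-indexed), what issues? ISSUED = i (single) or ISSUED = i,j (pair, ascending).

ISSUED = 5

t=0 i0:mul ; no-port MUL/MUL
t=1 i1+i2:mul+ld ; dual
t=2 i3+i4:and+sll ; dual
t=3 i5:or ; RAW+WAW r4
t=4 i6:add ; WAW r4
t=5 i7:mul ; tail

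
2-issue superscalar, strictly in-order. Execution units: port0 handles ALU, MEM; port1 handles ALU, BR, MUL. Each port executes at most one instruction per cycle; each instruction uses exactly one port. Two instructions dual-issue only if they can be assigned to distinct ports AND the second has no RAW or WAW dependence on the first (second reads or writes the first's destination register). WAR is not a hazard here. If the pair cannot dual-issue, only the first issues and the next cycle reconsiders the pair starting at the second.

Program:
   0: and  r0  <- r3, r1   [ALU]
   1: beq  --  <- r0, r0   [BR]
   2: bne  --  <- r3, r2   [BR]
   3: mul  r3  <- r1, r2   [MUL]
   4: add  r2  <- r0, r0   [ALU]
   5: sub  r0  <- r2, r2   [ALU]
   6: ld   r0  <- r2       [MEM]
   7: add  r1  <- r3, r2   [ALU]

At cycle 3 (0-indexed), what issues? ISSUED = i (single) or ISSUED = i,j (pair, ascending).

0. and @i0  | RAW r0
1. beq @i1  | no-port BR/BR
2. bne @i2  | no-port BR/MUL
3. mul;add @i3+i4  | 2-wide
4. sub @i5  | WAW r0
5. ld;add @i6+i7  | 2-wide

ISSUED = 3,4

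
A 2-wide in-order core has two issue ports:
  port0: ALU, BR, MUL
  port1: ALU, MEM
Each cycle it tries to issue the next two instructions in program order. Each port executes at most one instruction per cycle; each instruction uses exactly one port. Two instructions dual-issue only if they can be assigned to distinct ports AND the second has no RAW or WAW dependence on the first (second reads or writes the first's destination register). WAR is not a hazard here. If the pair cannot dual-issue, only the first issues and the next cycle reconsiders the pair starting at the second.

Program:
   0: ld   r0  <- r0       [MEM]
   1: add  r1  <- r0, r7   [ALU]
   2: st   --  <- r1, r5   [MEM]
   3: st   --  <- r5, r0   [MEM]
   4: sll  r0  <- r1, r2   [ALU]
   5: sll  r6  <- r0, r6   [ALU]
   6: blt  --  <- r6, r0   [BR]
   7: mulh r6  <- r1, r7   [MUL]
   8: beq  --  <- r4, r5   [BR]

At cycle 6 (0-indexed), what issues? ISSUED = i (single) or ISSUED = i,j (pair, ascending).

ISSUED = 7

c0: i0 ld.MEM  RAW r0
c1: i1 add.ALU  RAW r1
c2: i2 st.MEM  no-port MEM/MEM
c3: i3,i4 st.MEM+sll.ALU  dual
c4: i5 sll.ALU  RAW r6
c5: i6 blt.BR  no-port BR/MUL
c6: i7 mulh.MUL  no-port MUL/BR
c7: i8 beq.BR  tail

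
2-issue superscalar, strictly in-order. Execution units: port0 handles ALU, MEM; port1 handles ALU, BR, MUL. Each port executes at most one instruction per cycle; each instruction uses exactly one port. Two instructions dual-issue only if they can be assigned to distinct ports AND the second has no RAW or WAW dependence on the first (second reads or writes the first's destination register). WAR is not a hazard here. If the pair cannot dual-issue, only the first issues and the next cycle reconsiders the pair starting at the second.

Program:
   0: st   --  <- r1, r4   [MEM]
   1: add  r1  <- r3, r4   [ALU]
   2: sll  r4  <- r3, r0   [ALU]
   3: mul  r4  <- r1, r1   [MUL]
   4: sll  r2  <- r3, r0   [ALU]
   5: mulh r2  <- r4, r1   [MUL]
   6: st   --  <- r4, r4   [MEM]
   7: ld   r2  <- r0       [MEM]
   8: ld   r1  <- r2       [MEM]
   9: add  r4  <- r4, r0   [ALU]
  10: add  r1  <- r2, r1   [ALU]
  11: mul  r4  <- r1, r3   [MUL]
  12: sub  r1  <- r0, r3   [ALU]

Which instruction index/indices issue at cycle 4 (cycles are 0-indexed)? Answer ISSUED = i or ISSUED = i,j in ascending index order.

t=0 i0&i1:st.MEM add.ALU ; 2-wide
t=1 i2:sll.ALU ; WAW r4
t=2 i3&i4:mul.MUL sll.ALU ; 2-wide
t=3 i5&i6:mulh.MUL st.MEM ; 2-wide
t=4 i7:ld.MEM ; no-port MEM/MEM
t=5 i8&i9:ld.MEM add.ALU ; 2-wide
t=6 i10:add.ALU ; RAW r1
t=7 i11&i12:mul.MUL sub.ALU ; 2-wide

ISSUED = 7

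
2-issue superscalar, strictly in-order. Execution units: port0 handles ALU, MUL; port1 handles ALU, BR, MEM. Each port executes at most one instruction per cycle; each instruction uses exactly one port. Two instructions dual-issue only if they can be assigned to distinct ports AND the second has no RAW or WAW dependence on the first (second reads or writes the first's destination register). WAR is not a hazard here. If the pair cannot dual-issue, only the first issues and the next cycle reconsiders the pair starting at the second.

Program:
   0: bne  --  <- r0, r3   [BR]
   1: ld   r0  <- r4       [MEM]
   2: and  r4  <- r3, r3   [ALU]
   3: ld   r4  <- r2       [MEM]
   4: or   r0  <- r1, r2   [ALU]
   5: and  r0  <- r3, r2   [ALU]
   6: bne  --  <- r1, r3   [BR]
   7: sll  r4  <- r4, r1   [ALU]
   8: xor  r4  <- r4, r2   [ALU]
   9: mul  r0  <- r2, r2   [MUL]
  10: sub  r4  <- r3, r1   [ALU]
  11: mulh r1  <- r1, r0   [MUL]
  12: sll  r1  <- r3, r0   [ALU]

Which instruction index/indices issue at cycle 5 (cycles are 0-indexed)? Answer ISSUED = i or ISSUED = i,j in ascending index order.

t=0 i0:bne.BR ; no-port BR/MEM
t=1 i1,i2:ld.MEM/and.ALU ; dual
t=2 i3,i4:ld.MEM/or.ALU ; dual
t=3 i5,i6:and.ALU/bne.BR ; dual
t=4 i7:sll.ALU ; RAW+WAW r4
t=5 i8,i9:xor.ALU/mul.MUL ; dual
t=6 i10,i11:sub.ALU/mulh.MUL ; dual
t=7 i12:sll.ALU ; tail

ISSUED = 8,9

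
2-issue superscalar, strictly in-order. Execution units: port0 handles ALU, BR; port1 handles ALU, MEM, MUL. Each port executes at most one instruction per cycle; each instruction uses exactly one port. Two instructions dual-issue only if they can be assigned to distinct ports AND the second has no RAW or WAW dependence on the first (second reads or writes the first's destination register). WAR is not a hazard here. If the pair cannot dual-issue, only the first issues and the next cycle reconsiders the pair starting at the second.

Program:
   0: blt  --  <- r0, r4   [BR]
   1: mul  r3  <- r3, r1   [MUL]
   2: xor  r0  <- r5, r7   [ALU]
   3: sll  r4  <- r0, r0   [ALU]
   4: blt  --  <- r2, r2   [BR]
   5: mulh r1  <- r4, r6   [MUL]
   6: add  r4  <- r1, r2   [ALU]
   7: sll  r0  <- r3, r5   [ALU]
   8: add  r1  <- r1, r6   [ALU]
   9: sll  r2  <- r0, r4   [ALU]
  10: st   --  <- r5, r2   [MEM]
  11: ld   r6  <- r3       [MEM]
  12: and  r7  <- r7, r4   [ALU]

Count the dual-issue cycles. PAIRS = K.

0. blt+mul @i0&i1  | 2-wide
1. xor @i2  | RAW r0
2. sll+blt @i3&i4  | 2-wide
3. mulh @i5  | RAW r1
4. add+sll @i6&i7  | 2-wide
5. add+sll @i8&i9  | 2-wide
6. st @i10  | no-port MEM/MEM
7. ld+and @i11&i12  | 2-wide

PAIRS = 5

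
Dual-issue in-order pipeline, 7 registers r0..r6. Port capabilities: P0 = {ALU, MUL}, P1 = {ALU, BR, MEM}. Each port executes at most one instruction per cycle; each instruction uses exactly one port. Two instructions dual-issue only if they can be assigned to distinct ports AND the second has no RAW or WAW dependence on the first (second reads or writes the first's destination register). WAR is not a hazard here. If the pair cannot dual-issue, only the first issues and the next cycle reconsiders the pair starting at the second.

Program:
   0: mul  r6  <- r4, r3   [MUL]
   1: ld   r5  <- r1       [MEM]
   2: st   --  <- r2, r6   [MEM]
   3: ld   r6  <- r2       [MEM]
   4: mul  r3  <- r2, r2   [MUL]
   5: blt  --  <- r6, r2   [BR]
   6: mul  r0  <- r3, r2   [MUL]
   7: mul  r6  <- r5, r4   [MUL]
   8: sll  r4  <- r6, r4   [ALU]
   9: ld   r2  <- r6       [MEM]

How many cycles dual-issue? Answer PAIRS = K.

#0 head=0: mul ld i0/i1 pair
#1 head=2: st i2 no-port MEM/MEM
#2 head=3: ld mul i3/i4 pair
#3 head=5: blt mul i5/i6 pair
#4 head=7: mul i7 RAW r6
#5 head=8: sll ld i8/i9 pair

PAIRS = 4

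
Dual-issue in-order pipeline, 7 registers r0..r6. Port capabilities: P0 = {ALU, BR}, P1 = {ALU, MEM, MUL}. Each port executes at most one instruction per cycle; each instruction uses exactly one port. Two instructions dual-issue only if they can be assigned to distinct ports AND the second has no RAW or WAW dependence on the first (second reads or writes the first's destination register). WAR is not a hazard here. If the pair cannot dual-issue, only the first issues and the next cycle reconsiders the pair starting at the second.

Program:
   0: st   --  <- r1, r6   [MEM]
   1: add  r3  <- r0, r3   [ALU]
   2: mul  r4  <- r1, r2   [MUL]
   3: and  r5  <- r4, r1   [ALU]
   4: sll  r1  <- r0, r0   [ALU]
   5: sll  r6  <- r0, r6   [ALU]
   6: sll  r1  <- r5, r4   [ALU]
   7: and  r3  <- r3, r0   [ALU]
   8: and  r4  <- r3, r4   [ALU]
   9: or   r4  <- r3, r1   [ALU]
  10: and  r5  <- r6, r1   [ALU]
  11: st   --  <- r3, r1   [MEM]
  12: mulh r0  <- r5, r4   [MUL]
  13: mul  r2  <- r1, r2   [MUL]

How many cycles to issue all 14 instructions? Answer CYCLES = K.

CYCLES = 10

c0: i0,i1 st+add  pair
c1: i2 mul  RAW r4
c2: i3,i4 and+sll  pair
c3: i5,i6 sll+sll  pair
c4: i7 and  RAW r3
c5: i8 and  WAW r4
c6: i9,i10 or+and  pair
c7: i11 st  no-port MEM/MUL
c8: i12 mulh  no-port MUL/MUL
c9: i13 mul  tail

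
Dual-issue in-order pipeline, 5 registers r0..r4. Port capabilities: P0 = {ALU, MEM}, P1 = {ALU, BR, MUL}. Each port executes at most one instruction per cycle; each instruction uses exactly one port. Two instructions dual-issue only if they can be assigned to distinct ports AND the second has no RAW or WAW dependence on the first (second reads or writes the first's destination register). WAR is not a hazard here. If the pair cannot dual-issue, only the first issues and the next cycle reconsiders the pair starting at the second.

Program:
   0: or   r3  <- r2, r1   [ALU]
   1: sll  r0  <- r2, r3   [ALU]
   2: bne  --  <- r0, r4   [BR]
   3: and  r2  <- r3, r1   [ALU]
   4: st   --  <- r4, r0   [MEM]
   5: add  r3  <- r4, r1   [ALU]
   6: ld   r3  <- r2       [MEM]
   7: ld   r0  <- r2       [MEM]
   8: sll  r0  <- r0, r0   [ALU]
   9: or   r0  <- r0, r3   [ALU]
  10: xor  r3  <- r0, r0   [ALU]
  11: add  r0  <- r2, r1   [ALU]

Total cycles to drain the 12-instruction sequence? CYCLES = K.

CYCLES = 9

  cy0 -> i0 (or.ALU) RAW r3
  cy1 -> i1 (sll.ALU) RAW r0
  cy2 -> i2+i3 (bne.BR+and.ALU) pair
  cy3 -> i4+i5 (st.MEM+add.ALU) pair
  cy4 -> i6 (ld.MEM) no-port MEM/MEM
  cy5 -> i7 (ld.MEM) RAW+WAW r0
  cy6 -> i8 (sll.ALU) RAW+WAW r0
  cy7 -> i9 (or.ALU) RAW r0
  cy8 -> i10+i11 (xor.ALU+add.ALU) pair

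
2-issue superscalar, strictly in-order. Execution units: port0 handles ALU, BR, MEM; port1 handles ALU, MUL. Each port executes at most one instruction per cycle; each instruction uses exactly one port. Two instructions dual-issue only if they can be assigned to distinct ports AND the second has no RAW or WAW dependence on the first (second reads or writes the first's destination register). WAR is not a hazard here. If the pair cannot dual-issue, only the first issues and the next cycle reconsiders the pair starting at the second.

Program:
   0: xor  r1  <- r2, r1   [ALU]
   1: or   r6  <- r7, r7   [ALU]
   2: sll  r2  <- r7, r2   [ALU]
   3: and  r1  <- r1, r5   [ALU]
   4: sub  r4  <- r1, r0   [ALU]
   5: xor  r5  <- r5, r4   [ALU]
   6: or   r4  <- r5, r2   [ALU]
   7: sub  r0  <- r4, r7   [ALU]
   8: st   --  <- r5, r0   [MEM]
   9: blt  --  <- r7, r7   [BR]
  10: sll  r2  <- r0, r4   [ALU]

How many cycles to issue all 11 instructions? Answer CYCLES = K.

c0: i0&i1 xor.ALU;or.ALU  pair
c1: i2&i3 sll.ALU;and.ALU  pair
c2: i4 sub.ALU  RAW r4
c3: i5 xor.ALU  RAW r5
c4: i6 or.ALU  RAW r4
c5: i7 sub.ALU  RAW r0
c6: i8 st.MEM  no-port MEM/BR
c7: i9&i10 blt.BR;sll.ALU  pair

CYCLES = 8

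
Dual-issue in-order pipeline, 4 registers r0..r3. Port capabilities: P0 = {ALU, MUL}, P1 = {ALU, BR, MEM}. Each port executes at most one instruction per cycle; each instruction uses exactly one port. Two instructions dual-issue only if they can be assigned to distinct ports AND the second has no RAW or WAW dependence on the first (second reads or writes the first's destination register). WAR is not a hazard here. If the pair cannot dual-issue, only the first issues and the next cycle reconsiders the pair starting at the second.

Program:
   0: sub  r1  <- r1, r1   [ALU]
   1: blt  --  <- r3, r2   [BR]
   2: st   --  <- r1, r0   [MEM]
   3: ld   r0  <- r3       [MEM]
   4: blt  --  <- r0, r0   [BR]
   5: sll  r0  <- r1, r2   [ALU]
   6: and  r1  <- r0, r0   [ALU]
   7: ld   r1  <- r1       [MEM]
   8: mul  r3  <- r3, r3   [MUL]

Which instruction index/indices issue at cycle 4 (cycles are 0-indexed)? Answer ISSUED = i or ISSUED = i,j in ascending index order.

#0 head=0: sub.ALU;blt.BR i0+i1 2-wide
#1 head=2: st.MEM i2 no-port MEM/MEM
#2 head=3: ld.MEM i3 no-port MEM/BR
#3 head=4: blt.BR;sll.ALU i4+i5 2-wide
#4 head=6: and.ALU i6 RAW+WAW r1
#5 head=7: ld.MEM;mul.MUL i7+i8 2-wide

ISSUED = 6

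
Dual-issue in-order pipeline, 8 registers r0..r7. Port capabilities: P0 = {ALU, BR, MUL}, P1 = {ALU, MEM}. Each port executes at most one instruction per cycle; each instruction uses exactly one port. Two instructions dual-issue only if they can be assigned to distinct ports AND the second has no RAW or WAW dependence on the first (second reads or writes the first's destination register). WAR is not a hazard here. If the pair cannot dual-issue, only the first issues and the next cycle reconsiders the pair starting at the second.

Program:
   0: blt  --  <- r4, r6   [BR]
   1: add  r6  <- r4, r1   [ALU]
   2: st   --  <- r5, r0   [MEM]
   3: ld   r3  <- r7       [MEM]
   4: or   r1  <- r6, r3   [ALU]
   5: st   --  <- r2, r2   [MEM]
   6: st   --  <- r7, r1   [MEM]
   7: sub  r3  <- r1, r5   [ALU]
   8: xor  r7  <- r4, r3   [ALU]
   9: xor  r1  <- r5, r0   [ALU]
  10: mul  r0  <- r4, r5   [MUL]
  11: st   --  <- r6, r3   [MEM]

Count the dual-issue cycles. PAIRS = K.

t=0 i0/i1:blt+add ; 2-wide
t=1 i2:st ; no-port MEM/MEM
t=2 i3:ld ; RAW r3
t=3 i4/i5:or+st ; 2-wide
t=4 i6/i7:st+sub ; 2-wide
t=5 i8/i9:xor+xor ; 2-wide
t=6 i10/i11:mul+st ; 2-wide

PAIRS = 5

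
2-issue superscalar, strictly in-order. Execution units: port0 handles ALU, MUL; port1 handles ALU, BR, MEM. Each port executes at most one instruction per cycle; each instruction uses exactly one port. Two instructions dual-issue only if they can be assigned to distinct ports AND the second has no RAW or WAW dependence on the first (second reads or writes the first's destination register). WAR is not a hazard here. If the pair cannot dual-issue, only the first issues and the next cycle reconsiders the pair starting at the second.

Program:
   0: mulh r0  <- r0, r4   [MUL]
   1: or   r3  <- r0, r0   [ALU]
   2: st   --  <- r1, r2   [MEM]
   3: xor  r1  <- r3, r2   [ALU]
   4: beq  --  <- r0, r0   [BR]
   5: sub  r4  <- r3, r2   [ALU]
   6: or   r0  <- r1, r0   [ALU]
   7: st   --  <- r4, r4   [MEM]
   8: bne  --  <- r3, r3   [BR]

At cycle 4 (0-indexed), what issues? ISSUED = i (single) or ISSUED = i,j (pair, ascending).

#0 head=0: mulh.MUL i0 RAW r0
#1 head=1: or.ALU;st.MEM i1&i2 2-wide
#2 head=3: xor.ALU;beq.BR i3&i4 2-wide
#3 head=5: sub.ALU;or.ALU i5&i6 2-wide
#4 head=7: st.MEM i7 no-port MEM/BR
#5 head=8: bne.BR i8 tail

ISSUED = 7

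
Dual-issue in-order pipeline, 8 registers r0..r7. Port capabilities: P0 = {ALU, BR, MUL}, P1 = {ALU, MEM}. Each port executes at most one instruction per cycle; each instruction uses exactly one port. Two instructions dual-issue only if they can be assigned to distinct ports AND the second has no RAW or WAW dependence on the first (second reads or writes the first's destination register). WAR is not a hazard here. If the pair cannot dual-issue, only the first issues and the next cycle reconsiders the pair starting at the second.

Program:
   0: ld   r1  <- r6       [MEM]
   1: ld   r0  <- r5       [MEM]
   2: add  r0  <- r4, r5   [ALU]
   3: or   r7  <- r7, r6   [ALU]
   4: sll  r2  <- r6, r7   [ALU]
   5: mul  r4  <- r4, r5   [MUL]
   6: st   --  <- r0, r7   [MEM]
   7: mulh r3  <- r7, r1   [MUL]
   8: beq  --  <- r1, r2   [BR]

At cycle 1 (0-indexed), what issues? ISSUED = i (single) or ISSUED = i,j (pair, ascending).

ISSUED = 1

t=0 i0:ld ; no-port MEM/MEM
t=1 i1:ld ; WAW r0
t=2 i2/i3:add;or ; 2-wide
t=3 i4/i5:sll;mul ; 2-wide
t=4 i6/i7:st;mulh ; 2-wide
t=5 i8:beq ; tail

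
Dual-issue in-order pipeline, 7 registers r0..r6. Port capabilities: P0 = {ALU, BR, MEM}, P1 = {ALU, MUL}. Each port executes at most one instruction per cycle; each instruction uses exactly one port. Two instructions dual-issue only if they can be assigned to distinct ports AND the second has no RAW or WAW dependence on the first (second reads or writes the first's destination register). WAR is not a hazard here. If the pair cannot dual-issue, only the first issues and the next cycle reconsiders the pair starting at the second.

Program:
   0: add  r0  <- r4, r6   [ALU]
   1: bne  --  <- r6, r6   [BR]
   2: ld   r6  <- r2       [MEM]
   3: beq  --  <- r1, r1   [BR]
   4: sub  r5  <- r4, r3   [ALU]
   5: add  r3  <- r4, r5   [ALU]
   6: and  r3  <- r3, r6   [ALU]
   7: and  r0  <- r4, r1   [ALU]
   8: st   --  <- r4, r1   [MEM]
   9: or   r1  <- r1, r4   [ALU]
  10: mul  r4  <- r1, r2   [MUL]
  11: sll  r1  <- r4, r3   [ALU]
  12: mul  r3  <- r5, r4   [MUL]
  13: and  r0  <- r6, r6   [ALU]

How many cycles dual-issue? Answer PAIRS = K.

[0] i0,i1  add;bne  -- dual
[1] i2  ld  -- no-port MEM/BR
[2] i3,i4  beq;sub  -- dual
[3] i5  add  -- RAW+WAW r3
[4] i6,i7  and;and  -- dual
[5] i8,i9  st;or  -- dual
[6] i10  mul  -- RAW r4
[7] i11,i12  sll;mul  -- dual
[8] i13  and  -- tail

PAIRS = 5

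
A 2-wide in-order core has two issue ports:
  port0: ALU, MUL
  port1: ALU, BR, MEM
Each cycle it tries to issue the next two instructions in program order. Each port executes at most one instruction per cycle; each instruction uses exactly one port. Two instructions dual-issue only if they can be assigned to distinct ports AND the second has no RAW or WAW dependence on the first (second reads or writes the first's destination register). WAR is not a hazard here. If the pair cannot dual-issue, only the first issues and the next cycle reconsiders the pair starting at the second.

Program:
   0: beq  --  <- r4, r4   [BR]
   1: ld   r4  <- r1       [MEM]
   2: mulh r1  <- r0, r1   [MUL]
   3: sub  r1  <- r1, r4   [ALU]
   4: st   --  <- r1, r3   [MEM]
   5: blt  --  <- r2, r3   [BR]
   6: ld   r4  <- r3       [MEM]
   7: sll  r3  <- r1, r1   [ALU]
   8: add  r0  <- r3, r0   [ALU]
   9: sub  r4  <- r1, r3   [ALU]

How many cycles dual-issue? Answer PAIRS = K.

PAIRS = 3

c0: i0 beq  no-port BR/MEM
c1: i1,i2 ld;mulh  pair
c2: i3 sub  RAW r1
c3: i4 st  no-port MEM/BR
c4: i5 blt  no-port BR/MEM
c5: i6,i7 ld;sll  pair
c6: i8,i9 add;sub  pair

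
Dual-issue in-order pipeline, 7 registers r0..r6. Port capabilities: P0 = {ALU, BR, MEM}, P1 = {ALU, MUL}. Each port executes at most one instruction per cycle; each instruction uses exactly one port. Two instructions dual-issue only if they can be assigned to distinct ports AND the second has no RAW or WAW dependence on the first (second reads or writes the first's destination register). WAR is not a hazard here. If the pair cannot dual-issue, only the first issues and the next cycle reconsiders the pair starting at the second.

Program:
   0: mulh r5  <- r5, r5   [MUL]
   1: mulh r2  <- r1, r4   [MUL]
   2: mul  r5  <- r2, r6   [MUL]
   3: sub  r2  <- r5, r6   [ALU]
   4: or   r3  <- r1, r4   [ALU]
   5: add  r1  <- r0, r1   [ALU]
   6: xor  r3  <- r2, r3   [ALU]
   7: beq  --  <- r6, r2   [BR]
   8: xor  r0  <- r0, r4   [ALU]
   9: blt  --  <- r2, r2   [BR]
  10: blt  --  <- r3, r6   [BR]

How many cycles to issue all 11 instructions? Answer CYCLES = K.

CYCLES = 8

#0 head=0: mulh.MUL i0 no-port MUL/MUL
#1 head=1: mulh.MUL i1 no-port MUL/MUL
#2 head=2: mul.MUL i2 RAW r5
#3 head=3: sub.ALU+or.ALU i3+i4 dual
#4 head=5: add.ALU+xor.ALU i5+i6 dual
#5 head=7: beq.BR+xor.ALU i7+i8 dual
#6 head=9: blt.BR i9 no-port BR/BR
#7 head=10: blt.BR i10 tail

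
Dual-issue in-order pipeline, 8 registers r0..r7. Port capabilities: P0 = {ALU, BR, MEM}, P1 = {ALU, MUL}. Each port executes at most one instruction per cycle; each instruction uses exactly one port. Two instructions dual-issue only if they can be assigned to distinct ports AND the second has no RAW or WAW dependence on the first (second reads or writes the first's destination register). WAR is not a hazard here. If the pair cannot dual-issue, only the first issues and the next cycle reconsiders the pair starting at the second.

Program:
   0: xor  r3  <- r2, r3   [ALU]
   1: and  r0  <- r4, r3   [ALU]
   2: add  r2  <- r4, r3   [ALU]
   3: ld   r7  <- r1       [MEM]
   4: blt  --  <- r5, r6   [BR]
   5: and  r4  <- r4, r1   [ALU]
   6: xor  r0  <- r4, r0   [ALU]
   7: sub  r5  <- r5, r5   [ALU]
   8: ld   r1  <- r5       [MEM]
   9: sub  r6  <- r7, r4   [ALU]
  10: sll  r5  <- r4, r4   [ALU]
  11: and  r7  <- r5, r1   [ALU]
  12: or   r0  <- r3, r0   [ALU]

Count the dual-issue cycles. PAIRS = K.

0. xor @i0  | RAW r3
1. and;add @i1&i2  | 2-wide
2. ld @i3  | no-port MEM/BR
3. blt;and @i4&i5  | 2-wide
4. xor;sub @i6&i7  | 2-wide
5. ld;sub @i8&i9  | 2-wide
6. sll @i10  | RAW r5
7. and;or @i11&i12  | 2-wide

PAIRS = 5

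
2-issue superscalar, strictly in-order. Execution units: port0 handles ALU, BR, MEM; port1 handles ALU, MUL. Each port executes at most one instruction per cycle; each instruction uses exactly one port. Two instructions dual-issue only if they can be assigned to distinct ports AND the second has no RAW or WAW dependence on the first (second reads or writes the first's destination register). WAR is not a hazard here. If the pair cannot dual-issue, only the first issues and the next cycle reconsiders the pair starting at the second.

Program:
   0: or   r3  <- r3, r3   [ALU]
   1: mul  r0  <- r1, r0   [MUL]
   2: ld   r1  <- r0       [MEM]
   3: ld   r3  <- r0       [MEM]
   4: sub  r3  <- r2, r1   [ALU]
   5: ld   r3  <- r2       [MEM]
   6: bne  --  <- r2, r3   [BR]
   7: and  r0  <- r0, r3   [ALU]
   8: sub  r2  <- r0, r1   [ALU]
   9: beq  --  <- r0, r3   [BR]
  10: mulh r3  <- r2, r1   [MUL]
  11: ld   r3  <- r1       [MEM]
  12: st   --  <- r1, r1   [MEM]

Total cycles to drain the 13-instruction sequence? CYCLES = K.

[0] i0+i1  or.ALU/mul.MUL  -- dual
[1] i2  ld.MEM  -- no-port MEM/MEM
[2] i3  ld.MEM  -- WAW r3
[3] i4  sub.ALU  -- WAW r3
[4] i5  ld.MEM  -- no-port MEM/BR
[5] i6+i7  bne.BR/and.ALU  -- dual
[6] i8+i9  sub.ALU/beq.BR  -- dual
[7] i10  mulh.MUL  -- WAW r3
[8] i11  ld.MEM  -- no-port MEM/MEM
[9] i12  st.MEM  -- tail

CYCLES = 10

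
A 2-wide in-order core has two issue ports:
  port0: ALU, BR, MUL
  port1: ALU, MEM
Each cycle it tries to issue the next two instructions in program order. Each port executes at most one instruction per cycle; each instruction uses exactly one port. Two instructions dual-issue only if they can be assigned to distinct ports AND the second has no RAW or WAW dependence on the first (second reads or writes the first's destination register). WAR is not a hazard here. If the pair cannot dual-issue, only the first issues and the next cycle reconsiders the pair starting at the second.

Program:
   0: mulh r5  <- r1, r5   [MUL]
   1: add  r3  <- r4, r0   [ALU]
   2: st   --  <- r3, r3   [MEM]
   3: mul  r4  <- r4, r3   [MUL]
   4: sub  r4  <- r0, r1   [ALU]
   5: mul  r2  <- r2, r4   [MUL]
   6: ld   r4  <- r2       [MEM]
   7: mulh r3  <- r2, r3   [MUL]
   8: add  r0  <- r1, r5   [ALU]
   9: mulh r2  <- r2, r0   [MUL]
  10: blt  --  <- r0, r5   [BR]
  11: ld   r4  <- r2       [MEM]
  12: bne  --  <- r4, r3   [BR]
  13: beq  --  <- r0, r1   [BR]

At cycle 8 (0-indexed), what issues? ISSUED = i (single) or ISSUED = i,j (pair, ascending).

0. mulh/add @i0&i1  | pair
1. st/mul @i2&i3  | pair
2. sub @i4  | RAW r4
3. mul @i5  | RAW r2
4. ld/mulh @i6&i7  | pair
5. add @i8  | RAW r0
6. mulh @i9  | no-port MUL/BR
7. blt/ld @i10&i11  | pair
8. bne @i12  | no-port BR/BR
9. beq @i13  | tail

ISSUED = 12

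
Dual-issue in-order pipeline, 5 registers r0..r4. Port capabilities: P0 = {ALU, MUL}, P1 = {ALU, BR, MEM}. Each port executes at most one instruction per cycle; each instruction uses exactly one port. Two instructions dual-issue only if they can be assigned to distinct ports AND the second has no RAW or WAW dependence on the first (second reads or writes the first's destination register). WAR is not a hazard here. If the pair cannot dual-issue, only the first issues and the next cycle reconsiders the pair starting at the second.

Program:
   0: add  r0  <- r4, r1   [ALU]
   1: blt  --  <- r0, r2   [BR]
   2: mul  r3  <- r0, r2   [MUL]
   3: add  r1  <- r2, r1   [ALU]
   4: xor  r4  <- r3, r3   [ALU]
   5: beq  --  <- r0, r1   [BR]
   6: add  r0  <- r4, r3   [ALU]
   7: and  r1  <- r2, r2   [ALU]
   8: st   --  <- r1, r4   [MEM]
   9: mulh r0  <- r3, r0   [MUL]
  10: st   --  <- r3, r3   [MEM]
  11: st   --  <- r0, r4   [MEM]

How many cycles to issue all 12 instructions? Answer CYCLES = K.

#0 head=0: add i0 RAW r0
#1 head=1: blt+mul i1,i2 dual
#2 head=3: add+xor i3,i4 dual
#3 head=5: beq+add i5,i6 dual
#4 head=7: and i7 RAW r1
#5 head=8: st+mulh i8,i9 dual
#6 head=10: st i10 no-port MEM/MEM
#7 head=11: st i11 tail

CYCLES = 8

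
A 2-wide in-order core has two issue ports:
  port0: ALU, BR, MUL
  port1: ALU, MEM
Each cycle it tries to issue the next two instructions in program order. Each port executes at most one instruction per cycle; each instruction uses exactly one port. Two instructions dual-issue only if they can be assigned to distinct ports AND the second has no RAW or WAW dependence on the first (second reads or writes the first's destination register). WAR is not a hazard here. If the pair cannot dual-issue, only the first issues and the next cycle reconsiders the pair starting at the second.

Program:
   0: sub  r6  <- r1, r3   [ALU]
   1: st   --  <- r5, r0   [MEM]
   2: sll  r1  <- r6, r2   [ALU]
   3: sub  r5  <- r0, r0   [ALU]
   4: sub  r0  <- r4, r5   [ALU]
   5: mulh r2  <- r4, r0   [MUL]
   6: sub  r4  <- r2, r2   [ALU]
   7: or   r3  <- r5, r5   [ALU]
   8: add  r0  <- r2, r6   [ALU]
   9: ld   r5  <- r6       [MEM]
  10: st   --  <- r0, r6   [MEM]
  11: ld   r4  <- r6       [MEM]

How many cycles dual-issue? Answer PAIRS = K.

PAIRS = 4

0. sub.ALU;st.MEM @i0&i1  | pair
1. sll.ALU;sub.ALU @i2&i3  | pair
2. sub.ALU @i4  | RAW r0
3. mulh.MUL @i5  | RAW r2
4. sub.ALU;or.ALU @i6&i7  | pair
5. add.ALU;ld.MEM @i8&i9  | pair
6. st.MEM @i10  | no-port MEM/MEM
7. ld.MEM @i11  | tail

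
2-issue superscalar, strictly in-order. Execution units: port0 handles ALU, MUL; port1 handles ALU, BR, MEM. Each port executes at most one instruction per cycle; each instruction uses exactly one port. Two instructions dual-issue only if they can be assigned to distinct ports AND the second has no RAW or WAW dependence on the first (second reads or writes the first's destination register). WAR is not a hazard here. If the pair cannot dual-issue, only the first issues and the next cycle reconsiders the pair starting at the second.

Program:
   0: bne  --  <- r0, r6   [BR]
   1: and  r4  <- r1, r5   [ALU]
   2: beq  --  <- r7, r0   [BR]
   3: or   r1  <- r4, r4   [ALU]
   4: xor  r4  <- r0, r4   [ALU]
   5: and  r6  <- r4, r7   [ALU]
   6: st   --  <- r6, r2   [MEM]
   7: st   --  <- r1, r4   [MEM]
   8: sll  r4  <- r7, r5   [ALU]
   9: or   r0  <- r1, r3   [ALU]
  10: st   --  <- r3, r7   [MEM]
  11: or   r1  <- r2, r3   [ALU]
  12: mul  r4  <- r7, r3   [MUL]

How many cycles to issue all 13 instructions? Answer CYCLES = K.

CYCLES = 8

t=0 i0/i1:bne.BR+and.ALU ; pair
t=1 i2/i3:beq.BR+or.ALU ; pair
t=2 i4:xor.ALU ; RAW r4
t=3 i5:and.ALU ; RAW r6
t=4 i6:st.MEM ; no-port MEM/MEM
t=5 i7/i8:st.MEM+sll.ALU ; pair
t=6 i9/i10:or.ALU+st.MEM ; pair
t=7 i11/i12:or.ALU+mul.MUL ; pair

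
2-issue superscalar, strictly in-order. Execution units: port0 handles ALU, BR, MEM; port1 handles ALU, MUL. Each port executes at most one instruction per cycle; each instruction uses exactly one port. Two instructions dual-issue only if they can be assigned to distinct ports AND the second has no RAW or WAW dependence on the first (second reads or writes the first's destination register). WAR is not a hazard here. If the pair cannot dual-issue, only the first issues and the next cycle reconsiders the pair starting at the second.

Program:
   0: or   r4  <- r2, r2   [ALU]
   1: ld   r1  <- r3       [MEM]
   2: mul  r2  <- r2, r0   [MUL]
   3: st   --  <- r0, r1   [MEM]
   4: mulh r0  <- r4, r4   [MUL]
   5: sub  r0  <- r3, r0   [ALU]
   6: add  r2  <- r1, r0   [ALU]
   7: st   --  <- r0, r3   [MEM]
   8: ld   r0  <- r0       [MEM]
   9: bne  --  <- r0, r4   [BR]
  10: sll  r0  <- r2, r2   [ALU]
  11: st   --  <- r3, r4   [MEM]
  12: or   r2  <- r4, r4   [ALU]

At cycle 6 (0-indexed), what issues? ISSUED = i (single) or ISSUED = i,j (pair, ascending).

ISSUED = 9,10

#0 head=0: or.ALU+ld.MEM i0,i1 dual
#1 head=2: mul.MUL+st.MEM i2,i3 dual
#2 head=4: mulh.MUL i4 RAW+WAW r0
#3 head=5: sub.ALU i5 RAW r0
#4 head=6: add.ALU+st.MEM i6,i7 dual
#5 head=8: ld.MEM i8 no-port MEM/BR
#6 head=9: bne.BR+sll.ALU i9,i10 dual
#7 head=11: st.MEM+or.ALU i11,i12 dual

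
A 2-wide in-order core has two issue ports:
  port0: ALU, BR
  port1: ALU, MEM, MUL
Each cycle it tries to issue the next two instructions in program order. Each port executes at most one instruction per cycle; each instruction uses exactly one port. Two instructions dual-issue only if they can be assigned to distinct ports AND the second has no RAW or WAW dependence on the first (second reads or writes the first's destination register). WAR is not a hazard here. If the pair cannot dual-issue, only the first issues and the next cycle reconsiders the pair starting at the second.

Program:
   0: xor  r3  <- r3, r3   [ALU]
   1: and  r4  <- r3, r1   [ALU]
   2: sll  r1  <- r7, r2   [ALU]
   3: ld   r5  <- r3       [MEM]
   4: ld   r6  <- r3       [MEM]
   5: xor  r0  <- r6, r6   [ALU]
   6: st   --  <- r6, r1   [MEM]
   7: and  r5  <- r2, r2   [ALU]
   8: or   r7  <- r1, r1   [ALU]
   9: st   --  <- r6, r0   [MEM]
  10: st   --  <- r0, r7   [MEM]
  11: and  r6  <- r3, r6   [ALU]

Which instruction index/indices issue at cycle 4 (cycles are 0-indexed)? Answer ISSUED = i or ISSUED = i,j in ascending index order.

c0: i0 xor.ALU  RAW r3
c1: i1&i2 and.ALU;sll.ALU  dual
c2: i3 ld.MEM  no-port MEM/MEM
c3: i4 ld.MEM  RAW r6
c4: i5&i6 xor.ALU;st.MEM  dual
c5: i7&i8 and.ALU;or.ALU  dual
c6: i9 st.MEM  no-port MEM/MEM
c7: i10&i11 st.MEM;and.ALU  dual

ISSUED = 5,6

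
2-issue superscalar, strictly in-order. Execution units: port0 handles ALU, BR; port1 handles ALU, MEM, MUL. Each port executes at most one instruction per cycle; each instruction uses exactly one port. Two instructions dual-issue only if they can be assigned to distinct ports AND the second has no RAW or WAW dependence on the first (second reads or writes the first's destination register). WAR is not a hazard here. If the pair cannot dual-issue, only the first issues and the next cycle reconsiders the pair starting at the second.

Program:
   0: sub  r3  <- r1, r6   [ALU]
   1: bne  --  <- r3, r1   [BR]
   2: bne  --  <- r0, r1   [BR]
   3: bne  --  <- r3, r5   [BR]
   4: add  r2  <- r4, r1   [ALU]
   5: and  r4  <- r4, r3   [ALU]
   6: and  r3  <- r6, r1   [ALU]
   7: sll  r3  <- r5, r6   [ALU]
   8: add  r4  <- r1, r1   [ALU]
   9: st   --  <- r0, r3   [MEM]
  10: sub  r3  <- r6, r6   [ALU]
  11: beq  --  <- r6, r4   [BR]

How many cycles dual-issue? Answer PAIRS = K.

PAIRS = 4

t=0 i0:sub ; RAW r3
t=1 i1:bne ; no-port BR/BR
t=2 i2:bne ; no-port BR/BR
t=3 i3,i4:bne;add ; dual
t=4 i5,i6:and;and ; dual
t=5 i7,i8:sll;add ; dual
t=6 i9,i10:st;sub ; dual
t=7 i11:beq ; tail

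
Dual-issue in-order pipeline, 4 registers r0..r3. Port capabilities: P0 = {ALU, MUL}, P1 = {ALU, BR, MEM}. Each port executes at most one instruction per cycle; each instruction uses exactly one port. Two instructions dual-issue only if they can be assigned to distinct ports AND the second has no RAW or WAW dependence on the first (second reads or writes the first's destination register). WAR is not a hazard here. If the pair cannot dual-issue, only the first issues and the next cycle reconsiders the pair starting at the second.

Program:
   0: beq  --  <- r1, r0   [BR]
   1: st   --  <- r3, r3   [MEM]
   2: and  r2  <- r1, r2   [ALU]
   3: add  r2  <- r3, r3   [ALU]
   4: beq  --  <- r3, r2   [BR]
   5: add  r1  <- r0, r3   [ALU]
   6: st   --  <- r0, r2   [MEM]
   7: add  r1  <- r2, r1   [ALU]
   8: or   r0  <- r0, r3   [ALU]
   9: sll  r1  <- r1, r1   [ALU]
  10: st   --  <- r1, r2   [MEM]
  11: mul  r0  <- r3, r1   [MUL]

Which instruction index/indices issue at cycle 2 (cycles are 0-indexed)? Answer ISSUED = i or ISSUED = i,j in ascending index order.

ISSUED = 3

#0 head=0: beq i0 no-port BR/MEM
#1 head=1: st+and i1+i2 2-wide
#2 head=3: add i3 RAW r2
#3 head=4: beq+add i4+i5 2-wide
#4 head=6: st+add i6+i7 2-wide
#5 head=8: or+sll i8+i9 2-wide
#6 head=10: st+mul i10+i11 2-wide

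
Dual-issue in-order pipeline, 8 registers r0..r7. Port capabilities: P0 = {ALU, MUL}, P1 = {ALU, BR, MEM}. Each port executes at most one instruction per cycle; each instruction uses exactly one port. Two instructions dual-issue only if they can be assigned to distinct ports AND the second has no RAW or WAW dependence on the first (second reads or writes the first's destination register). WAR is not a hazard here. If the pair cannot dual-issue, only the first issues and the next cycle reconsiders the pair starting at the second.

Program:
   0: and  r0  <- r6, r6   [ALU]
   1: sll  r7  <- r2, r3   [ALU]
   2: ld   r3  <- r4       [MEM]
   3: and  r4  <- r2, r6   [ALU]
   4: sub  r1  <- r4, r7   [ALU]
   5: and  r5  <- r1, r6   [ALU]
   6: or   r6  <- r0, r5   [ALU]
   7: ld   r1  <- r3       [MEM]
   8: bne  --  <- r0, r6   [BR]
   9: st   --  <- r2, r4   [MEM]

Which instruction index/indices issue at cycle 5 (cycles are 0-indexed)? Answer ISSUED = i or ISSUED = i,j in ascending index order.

ISSUED = 8

0. and.ALU/sll.ALU @i0,i1  | 2-wide
1. ld.MEM/and.ALU @i2,i3  | 2-wide
2. sub.ALU @i4  | RAW r1
3. and.ALU @i5  | RAW r5
4. or.ALU/ld.MEM @i6,i7  | 2-wide
5. bne.BR @i8  | no-port BR/MEM
6. st.MEM @i9  | tail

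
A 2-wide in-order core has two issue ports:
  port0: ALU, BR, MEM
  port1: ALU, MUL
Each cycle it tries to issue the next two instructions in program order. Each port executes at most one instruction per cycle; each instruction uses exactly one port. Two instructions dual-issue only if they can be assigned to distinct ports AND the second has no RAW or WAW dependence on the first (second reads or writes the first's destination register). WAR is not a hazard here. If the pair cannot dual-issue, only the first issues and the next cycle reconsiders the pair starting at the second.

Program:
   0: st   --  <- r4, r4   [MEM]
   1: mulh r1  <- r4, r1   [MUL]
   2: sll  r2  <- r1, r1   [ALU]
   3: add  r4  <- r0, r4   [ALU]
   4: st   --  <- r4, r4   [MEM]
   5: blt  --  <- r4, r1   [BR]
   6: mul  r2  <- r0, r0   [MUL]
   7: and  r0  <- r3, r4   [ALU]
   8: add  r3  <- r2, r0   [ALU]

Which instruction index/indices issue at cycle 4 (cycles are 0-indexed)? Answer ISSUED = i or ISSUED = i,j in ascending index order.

ISSUED = 7

  cy0 -> i0+i1 (st.MEM+mulh.MUL) pair
  cy1 -> i2+i3 (sll.ALU+add.ALU) pair
  cy2 -> i4 (st.MEM) no-port MEM/BR
  cy3 -> i5+i6 (blt.BR+mul.MUL) pair
  cy4 -> i7 (and.ALU) RAW r0
  cy5 -> i8 (add.ALU) tail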